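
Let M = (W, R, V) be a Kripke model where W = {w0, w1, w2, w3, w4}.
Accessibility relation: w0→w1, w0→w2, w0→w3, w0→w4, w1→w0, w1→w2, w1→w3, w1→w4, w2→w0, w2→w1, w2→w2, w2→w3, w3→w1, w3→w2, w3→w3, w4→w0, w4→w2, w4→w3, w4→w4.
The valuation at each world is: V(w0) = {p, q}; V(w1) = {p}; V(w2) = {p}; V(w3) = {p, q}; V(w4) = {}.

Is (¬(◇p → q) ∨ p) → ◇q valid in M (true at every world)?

Yes

Let φ = (¬(◇p → q) ∨ p) → ◇q. Evaluate φ at each world:
  w0 (successors {w1, w2, w3, w4}): φ is true.
  w1 (successors {w0, w2, w3, w4}): φ is true.
  w2 (successors {w0, w1, w2, w3}): φ is true.
  w3 (successors {w1, w2, w3}): φ is true.
  w4 (successors {w0, w2, w3, w4}): φ is true.
For instance, at w2:
  At w2: ¬(◇p → q) ∨ p is true, ◇q is true, so (¬(◇p → q) ∨ p) → ◇q is true.
    At w2: ¬(◇p → q) is true, p is true, so ¬(◇p → q) ∨ p is true.
      At w2: ◇p → q is false, so ¬(◇p → q) is true.
    At w2: ◇q requires q at some successor in {w0, w1, w2, w3}.
      q holds at w0, so ◇q is true at w2.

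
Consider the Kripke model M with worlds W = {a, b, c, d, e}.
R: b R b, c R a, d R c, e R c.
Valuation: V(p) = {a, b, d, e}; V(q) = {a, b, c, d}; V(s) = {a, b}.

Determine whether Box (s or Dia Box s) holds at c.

Yes

At c: Box (s or Dia Box s) requires s or Dia Box s at every successor {a}.
    At a: s is true, Dia Box s is false, so s or Dia Box s is true.
      At a: no accessible worlds, so Dia Box s is false.
So Box (s or Dia Box s) is true at c.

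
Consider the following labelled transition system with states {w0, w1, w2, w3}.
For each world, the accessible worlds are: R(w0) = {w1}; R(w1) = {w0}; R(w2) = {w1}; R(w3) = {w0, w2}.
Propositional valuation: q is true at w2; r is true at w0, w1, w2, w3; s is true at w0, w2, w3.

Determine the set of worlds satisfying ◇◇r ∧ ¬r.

Let φ = ◇◇r ∧ ¬r. Evaluate φ at each world:
  w0 (successors {w1}): φ is false.
  w1 (successors {w0}): φ is false.
  w2 (successors {w1}): φ is false.
  w3 (successors {w0, w2}): φ is false.
For instance, at w0:
  At w0: ◇◇r is true, ¬r is false, so ◇◇r ∧ ¬r is false.
    At w0: ◇◇r requires ◇r at some successor in {w1}.
      ◇r holds at w1, so ◇◇r is true at w0.
Satisfying worlds: none.

none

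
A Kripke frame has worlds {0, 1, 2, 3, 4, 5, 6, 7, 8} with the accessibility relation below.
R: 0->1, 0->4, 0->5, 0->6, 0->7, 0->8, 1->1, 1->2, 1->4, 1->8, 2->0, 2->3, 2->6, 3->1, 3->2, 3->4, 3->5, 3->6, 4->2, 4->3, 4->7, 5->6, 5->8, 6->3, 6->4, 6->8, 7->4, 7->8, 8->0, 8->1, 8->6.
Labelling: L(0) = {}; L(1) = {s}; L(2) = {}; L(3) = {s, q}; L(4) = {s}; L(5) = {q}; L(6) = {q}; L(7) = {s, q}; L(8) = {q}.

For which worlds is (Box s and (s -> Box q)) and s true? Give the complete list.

Let φ = (Box s and (s -> Box q)) and s. Evaluate φ at each world:
  0 (successors {1, 4, 5, 6, 7, 8}): φ is false.
  1 (successors {1, 2, 4, 8}): φ is false.
  2 (successors {0, 3, 6}): φ is false.
  3 (successors {1, 2, 4, 5, 6}): φ is false.
  4 (successors {2, 3, 7}): φ is false.
  5 (successors {6, 8}): φ is false.
  6 (successors {3, 4, 8}): φ is false.
  7 (successors {4, 8}): φ is false.
  8 (successors {0, 1, 6}): φ is false.
For instance, at 6:
  At 6: Box s and (s -> Box q) is false, s is false, so (Box s and (s -> Box q)) and s is false.
    At 6: Box s is false, s -> Box q is true, so Box s and (s -> Box q) is false.
      At 6: Box s requires s at every successor {3, 4, 8}.
        s fails at 8, so Box s is false at 6.
      At 6: s is false, Box q is false, so s -> Box q is true.
Satisfying worlds: none.

none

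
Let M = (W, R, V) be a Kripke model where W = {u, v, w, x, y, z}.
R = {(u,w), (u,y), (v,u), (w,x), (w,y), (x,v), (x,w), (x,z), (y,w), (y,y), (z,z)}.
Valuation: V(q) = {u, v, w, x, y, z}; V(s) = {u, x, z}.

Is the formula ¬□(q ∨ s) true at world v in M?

No

Recall that □ψ holds at a world iff ψ holds at every accessible world, and ◇ψ holds iff ψ holds at some accessible world.
At v: □(q ∨ s) is true, so ¬□(q ∨ s) is false.
  At v: □(q ∨ s) requires q ∨ s at every successor {u}.
    At u: q ∨ s is true.
  So □(q ∨ s) is true at v.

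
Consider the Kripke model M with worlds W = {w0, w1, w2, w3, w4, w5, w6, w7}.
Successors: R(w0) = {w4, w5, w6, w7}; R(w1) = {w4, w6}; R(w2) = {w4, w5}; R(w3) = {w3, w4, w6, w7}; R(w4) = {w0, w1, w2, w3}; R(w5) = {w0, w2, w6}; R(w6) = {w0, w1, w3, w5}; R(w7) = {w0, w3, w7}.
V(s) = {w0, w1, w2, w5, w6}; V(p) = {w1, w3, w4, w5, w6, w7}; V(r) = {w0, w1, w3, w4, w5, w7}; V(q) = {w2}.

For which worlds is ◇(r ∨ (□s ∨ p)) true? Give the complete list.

w0, w1, w2, w3, w4, w5, w6, w7

Let φ = ◇(r ∨ (□s ∨ p)). Evaluate φ at each world:
  w0 (successors {w4, w5, w6, w7}): φ is true.
  w1 (successors {w4, w6}): φ is true.
  w2 (successors {w4, w5}): φ is true.
  w3 (successors {w3, w4, w6, w7}): φ is true.
  w4 (successors {w0, w1, w2, w3}): φ is true.
  w5 (successors {w0, w2, w6}): φ is true.
  w6 (successors {w0, w1, w3, w5}): φ is true.
  w7 (successors {w0, w3, w7}): φ is true.
For instance, at w4:
  At w4: ◇(r ∨ (□s ∨ p)) requires r ∨ (□s ∨ p) at some successor in {w0, w1, w2, w3}.
    r ∨ (□s ∨ p) holds at w0, so ◇(r ∨ (□s ∨ p)) is true at w4.
      At w0: r is true, □s ∨ p is false, so r ∨ (□s ∨ p) is true.
Satisfying worlds: {w0, w1, w2, w3, w4, w5, w6, w7}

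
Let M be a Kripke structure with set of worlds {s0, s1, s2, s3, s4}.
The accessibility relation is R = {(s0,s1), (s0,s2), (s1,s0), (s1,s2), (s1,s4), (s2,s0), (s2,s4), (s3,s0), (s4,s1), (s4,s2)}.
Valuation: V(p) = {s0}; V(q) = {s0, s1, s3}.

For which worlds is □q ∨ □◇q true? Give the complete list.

Let φ = □q ∨ □◇q. Evaluate φ at each world:
  s0 (successors {s1, s2}): φ is true.
  s1 (successors {s0, s2, s4}): φ is true.
  s2 (successors {s0, s4}): φ is true.
  s3 (successors {s0}): φ is true.
  s4 (successors {s1, s2}): φ is true.
For instance, at s4:
  At s4: □q is false, □◇q is true, so □q ∨ □◇q is true.
    At s4: □q requires q at every successor {s1, s2}.
      q fails at s2, so □q is false at s4.
    At s4: □◇q requires ◇q at every successor {s1, s2}.
      At s1: ◇q is true.
      At s2: ◇q is true.
    So □◇q is true at s4.
Satisfying worlds: {s0, s1, s2, s3, s4}

s0, s1, s2, s3, s4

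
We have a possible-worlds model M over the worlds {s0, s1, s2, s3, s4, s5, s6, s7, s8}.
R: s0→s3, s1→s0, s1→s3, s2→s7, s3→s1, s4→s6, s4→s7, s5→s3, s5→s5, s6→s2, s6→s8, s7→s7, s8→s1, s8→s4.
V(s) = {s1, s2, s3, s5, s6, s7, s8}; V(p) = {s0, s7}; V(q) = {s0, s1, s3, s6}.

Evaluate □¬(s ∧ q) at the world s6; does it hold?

Yes

At s6: □¬(s ∧ q) requires ¬(s ∧ q) at every successor {s2, s8}.
  At s2: ¬(s ∧ q) is true.
  At s8: ¬(s ∧ q) is true.
So □¬(s ∧ q) is true at s6.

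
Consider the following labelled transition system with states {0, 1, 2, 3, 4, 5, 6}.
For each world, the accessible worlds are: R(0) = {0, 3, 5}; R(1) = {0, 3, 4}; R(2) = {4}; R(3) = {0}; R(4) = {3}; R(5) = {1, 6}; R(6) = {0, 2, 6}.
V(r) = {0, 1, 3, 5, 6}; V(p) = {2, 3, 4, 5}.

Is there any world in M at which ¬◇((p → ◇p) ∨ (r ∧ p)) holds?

Recall that ◇ψ holds at a world iff ψ holds at some accessible world.
Let φ = ¬◇((p → ◇p) ∨ (r ∧ p)). Evaluate φ at each world:
  0 (successors {0, 3, 5}): φ is false.
  1 (successors {0, 3, 4}): φ is false.
  2 (successors {4}): φ is false.
  3 (successors {0}): φ is false.
  4 (successors {3}): φ is false.
  5 (successors {1, 6}): φ is false.
  6 (successors {0, 2, 6}): φ is false.
For instance, at 4:
  At 4: ◇((p → ◇p) ∨ (r ∧ p)) is true, so ¬◇((p → ◇p) ∨ (r ∧ p)) is false.
    At 4: ◇((p → ◇p) ∨ (r ∧ p)) requires (p → ◇p) ∨ (r ∧ p) at some successor in {3}.
      (p → ◇p) ∨ (r ∧ p) holds at 3, so ◇((p → ◇p) ∨ (r ∧ p)) is true at 4.

No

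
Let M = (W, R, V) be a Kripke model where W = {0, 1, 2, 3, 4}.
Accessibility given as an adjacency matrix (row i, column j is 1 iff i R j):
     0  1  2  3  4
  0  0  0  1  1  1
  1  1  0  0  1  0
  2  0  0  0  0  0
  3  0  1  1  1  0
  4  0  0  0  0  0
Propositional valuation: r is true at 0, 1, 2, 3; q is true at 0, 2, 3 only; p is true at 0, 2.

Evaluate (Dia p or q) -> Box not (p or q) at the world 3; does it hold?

No

At 3: Dia p or q is true, Box not (p or q) is false, so (Dia p or q) -> Box not (p or q) is false.
  At 3: Dia p is true, q is true, so Dia p or q is true.
    At 3: Dia p requires p at some successor in {1, 2, 3}.
      p holds at 2, so Dia p is true at 3.
  At 3: Box not (p or q) requires not (p or q) at every successor {1, 2, 3}.
    not (p or q) fails at 2, so Box not (p or q) is false at 3.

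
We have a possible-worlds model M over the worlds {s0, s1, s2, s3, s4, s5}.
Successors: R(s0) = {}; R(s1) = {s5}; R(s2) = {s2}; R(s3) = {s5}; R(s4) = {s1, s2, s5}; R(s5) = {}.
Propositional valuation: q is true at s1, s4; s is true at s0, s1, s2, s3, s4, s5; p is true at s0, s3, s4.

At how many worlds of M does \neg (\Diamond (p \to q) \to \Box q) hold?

4

Let φ = \neg (\Diamond (p \to q) \to \Box q). Evaluate φ at each world:
  s0 (successors ∅): φ is false.
  s1 (successors {s5}): φ is true.
  s2 (successors {s2}): φ is true.
  s3 (successors {s5}): φ is true.
  s4 (successors {s1, s2, s5}): φ is true.
  s5 (successors ∅): φ is false.
For instance, at s4:
  At s4: \Diamond (p \to q) \to \Box q is false, so \neg (\Diamond (p \to q) \to \Box q) is true.
    At s4: \Diamond (p \to q) is true, \Box q is false, so \Diamond (p \to q) \to \Box q is false.
      At s4: \Diamond (p \to q) requires p \to q at some successor in {s1, s2, s5}.
        p \to q holds at s1, so \Diamond (p \to q) is true at s4.
      At s4: \Box q requires q at every successor {s1, s2, s5}.
        q fails at s2, so \Box q is false at s4.
Satisfying worlds: {s1, s2, s3, s4}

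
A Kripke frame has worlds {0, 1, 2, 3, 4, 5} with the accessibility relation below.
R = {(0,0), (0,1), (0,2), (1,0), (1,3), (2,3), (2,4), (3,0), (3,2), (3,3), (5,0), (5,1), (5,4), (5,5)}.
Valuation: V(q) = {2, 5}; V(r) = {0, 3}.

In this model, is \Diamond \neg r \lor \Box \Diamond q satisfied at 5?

Yes

Recall that \Box ψ holds at a world iff ψ holds at every accessible world, and \Diamond ψ holds iff ψ holds at some accessible world.
At 5: \Diamond \neg r is true, \Box \Diamond q is false, so \Diamond \neg r \lor \Box \Diamond q is true.
  At 5: \Diamond \neg r requires \neg r at some successor in {0, 1, 4, 5}.
    \neg r holds at 1, so \Diamond \neg r is true at 5.
  At 5: \Box \Diamond q requires \Diamond q at every successor {0, 1, 4, 5}.
    \Diamond q fails at 1, so \Box \Diamond q is false at 5.
      At 1: \Diamond q requires q at some successor in {0, 3}.
        At 0: q is false.
        At 3: q is false.
      So \Diamond q is false at 1.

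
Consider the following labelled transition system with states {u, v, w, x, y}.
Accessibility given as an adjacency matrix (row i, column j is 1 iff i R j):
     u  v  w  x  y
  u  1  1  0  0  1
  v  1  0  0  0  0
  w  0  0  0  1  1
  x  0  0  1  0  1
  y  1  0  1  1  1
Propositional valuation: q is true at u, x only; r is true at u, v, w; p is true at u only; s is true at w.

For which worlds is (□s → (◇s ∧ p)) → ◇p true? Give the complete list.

u, v, y

Let φ = (□s → (◇s ∧ p)) → ◇p. Evaluate φ at each world:
  u (successors {u, v, y}): φ is true.
  v (successors {u}): φ is true.
  w (successors {x, y}): φ is false.
  x (successors {w, y}): φ is false.
  y (successors {u, w, x, y}): φ is true.
For instance, at v:
  At v: □s → (◇s ∧ p) is true, ◇p is true, so (□s → (◇s ∧ p)) → ◇p is true.
    At v: □s is false, ◇s ∧ p is false, so □s → (◇s ∧ p) is true.
      At v: □s requires s at every successor {u}.
        s fails at u, so □s is false at v.
      At v: ◇s is false, p is false, so ◇s ∧ p is false.
    At v: ◇p requires p at some successor in {u}.
      p holds at u, so ◇p is true at v.
Satisfying worlds: {u, v, y}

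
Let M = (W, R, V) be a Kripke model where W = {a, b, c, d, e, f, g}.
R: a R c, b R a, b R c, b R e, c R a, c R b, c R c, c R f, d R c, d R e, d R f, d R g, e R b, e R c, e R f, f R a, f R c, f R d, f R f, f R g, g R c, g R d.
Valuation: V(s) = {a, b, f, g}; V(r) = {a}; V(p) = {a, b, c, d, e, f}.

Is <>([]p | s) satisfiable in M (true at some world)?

Yes

Let φ = <>([]p | s). Evaluate φ at each world:
  a (successors {c}): φ is true.
  b (successors {a, c, e}): φ is true.
  c (successors {a, b, c, f}): φ is true.
  d (successors {c, e, f, g}): φ is true.
  e (successors {b, c, f}): φ is true.
  f (successors {a, c, d, f, g}): φ is true.
  g (successors {c, d}): φ is true.
Detail at a (witness):
  At a: <>([]p | s) requires []p | s at some successor in {c}.
    []p | s holds at c, so <>([]p | s) is true at a.
      At c: []p is true, s is false, so []p | s is true.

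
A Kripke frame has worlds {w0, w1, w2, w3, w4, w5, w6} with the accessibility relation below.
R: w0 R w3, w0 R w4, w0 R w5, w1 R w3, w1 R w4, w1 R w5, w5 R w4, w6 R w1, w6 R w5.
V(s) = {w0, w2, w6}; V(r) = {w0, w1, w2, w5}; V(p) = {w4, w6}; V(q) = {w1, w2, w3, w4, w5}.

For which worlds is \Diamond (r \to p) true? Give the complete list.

Let φ = \Diamond (r \to p). Evaluate φ at each world:
  w0 (successors {w3, w4, w5}): φ is true.
  w1 (successors {w3, w4, w5}): φ is true.
  w2 (successors ∅): φ is false.
  w3 (successors ∅): φ is false.
  w4 (successors ∅): φ is false.
  w5 (successors {w4}): φ is true.
  w6 (successors {w1, w5}): φ is false.
For instance, at w6:
  At w6: \Diamond (r \to p) requires r \to p at some successor in {w1, w5}.
    At w1: r \to p is false.
    At w5: r \to p is false.
  So \Diamond (r \to p) is false at w6.
Satisfying worlds: {w0, w1, w5}

w0, w1, w5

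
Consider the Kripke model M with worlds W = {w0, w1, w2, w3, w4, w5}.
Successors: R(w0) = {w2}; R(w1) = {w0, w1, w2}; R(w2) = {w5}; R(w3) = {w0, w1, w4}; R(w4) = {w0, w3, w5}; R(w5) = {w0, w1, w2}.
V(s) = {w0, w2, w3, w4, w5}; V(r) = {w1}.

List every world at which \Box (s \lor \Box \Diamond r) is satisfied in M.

Let φ = \Box (s \lor \Box \Diamond r). Evaluate φ at each world:
  w0 (successors {w2}): φ is true.
  w1 (successors {w0, w1, w2}): φ is false.
  w2 (successors {w5}): φ is true.
  w3 (successors {w0, w1, w4}): φ is false.
  w4 (successors {w0, w3, w5}): φ is true.
  w5 (successors {w0, w1, w2}): φ is false.
For instance, at w4:
  At w4: \Box (s \lor \Box \Diamond r) requires s \lor \Box \Diamond r at every successor {w0, w3, w5}.
      At w0: s is true, \Box \Diamond r is false, so s \lor \Box \Diamond r is true.
      At w3: s is true, \Box \Diamond r is false, so s \lor \Box \Diamond r is true.
      At w5: s is true, \Box \Diamond r is false, so s \lor \Box \Diamond r is true.
  So \Box (s \lor \Box \Diamond r) is true at w4.
Satisfying worlds: {w0, w2, w4}

w0, w2, w4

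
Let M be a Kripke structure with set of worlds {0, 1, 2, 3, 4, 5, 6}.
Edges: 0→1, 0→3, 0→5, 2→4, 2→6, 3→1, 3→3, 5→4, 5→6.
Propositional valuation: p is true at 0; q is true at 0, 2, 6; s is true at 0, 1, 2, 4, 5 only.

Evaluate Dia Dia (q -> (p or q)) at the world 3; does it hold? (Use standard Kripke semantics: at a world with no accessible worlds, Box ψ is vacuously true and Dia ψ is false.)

At 3: Dia Dia (q -> (p or q)) requires Dia (q -> (p or q)) at some successor in {1, 3}.
  Dia (q -> (p or q)) holds at 3, so Dia Dia (q -> (p or q)) is true at 3.
    At 3: Dia (q -> (p or q)) requires q -> (p or q) at some successor in {1, 3}.
      q -> (p or q) holds at 1, so Dia (q -> (p or q)) is true at 3.

Yes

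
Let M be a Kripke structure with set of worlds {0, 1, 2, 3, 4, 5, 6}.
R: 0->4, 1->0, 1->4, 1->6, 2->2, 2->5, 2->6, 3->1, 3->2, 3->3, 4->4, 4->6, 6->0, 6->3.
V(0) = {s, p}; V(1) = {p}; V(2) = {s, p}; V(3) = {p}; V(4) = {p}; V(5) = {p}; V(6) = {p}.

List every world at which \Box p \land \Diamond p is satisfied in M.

Let φ = \Box p \land \Diamond p. Evaluate φ at each world:
  0 (successors {4}): φ is true.
  1 (successors {0, 4, 6}): φ is true.
  2 (successors {2, 5, 6}): φ is true.
  3 (successors {1, 2, 3}): φ is true.
  4 (successors {4, 6}): φ is true.
  5 (successors ∅): φ is false.
  6 (successors {0, 3}): φ is true.
For instance, at 6:
  At 6: \Box p is true, \Diamond p is true, so \Box p \land \Diamond p is true.
    At 6: \Box p requires p at every successor {0, 3}.
      At 0: p is true.
      At 3: p is true.
    So \Box p is true at 6.
    At 6: \Diamond p requires p at some successor in {0, 3}.
      p holds at 0, so \Diamond p is true at 6.
Satisfying worlds: {0, 1, 2, 3, 4, 6}

0, 1, 2, 3, 4, 6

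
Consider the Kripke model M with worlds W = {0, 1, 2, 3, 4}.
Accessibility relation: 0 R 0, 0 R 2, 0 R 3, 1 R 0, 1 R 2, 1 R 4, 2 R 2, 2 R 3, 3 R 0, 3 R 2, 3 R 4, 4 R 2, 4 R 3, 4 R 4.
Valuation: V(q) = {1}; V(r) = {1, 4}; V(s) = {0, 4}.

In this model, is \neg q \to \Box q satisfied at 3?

No

At 3: \neg q is true, \Box q is false, so \neg q \to \Box q is false.
  At 3: \Box q requires q at every successor {0, 2, 4}.
    q fails at 0, so \Box q is false at 3.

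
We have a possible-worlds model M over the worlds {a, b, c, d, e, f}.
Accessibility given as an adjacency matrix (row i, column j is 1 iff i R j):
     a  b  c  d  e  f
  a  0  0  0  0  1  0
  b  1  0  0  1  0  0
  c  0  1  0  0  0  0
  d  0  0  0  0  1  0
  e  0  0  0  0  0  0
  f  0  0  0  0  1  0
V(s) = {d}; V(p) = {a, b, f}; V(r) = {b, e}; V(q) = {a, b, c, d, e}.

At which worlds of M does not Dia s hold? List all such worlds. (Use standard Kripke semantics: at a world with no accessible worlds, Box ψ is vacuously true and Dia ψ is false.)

a, c, d, e, f

Let φ = not Dia s. Evaluate φ at each world:
  a (successors {e}): φ is true.
  b (successors {a, d}): φ is false.
  c (successors {b}): φ is true.
  d (successors {e}): φ is true.
  e (successors ∅): φ is true.
  f (successors {e}): φ is true.
For instance, at d:
  At d: Dia s is false, so not Dia s is true.
    At d: Dia s requires s at some successor in {e}.
      At e: s is false.
    So Dia s is false at d.
Satisfying worlds: {a, c, d, e, f}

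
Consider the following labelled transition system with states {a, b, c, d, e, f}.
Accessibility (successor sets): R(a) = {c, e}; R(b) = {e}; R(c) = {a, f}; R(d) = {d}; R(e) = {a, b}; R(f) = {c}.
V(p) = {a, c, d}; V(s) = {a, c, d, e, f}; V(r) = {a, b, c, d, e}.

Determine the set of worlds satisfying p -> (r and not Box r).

Let φ = p -> (r and not Box r). Evaluate φ at each world:
  a (successors {c, e}): φ is false.
  b (successors {e}): φ is true.
  c (successors {a, f}): φ is true.
  d (successors {d}): φ is false.
  e (successors {a, b}): φ is true.
  f (successors {c}): φ is true.
For instance, at a:
  At a: p is true, r and not Box r is false, so p -> (r and not Box r) is false.
    At a: r is true, not Box r is false, so r and not Box r is false.
      At a: Box r is true, so not Box r is false.
Satisfying worlds: {b, c, e, f}

b, c, e, f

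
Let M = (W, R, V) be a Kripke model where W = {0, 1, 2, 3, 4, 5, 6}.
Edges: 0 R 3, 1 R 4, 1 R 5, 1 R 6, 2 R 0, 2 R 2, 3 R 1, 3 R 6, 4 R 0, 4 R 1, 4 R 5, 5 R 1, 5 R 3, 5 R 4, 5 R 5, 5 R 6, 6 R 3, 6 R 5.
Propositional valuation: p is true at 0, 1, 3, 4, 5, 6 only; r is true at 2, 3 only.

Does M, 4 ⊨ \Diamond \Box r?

At 4: \Diamond \Box r requires \Box r at some successor in {0, 1, 5}.
  \Box r holds at 0, so \Diamond \Box r is true at 4.
    At 0: \Box r requires r at every successor {3}.
      At 3: r is true.
    So \Box r is true at 0.

Yes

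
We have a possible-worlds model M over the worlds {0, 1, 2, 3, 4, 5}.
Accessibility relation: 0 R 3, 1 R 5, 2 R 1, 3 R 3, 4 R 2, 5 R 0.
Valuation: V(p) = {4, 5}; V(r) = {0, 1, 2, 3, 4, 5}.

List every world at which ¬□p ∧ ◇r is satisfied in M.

Let φ = ¬□p ∧ ◇r. Evaluate φ at each world:
  0 (successors {3}): φ is true.
  1 (successors {5}): φ is false.
  2 (successors {1}): φ is true.
  3 (successors {3}): φ is true.
  4 (successors {2}): φ is true.
  5 (successors {0}): φ is true.
For instance, at 3:
  At 3: ¬□p is true, ◇r is true, so ¬□p ∧ ◇r is true.
    At 3: □p is false, so ¬□p is true.
      At 3: □p requires p at every successor {3}.
        p fails at 3, so □p is false at 3.
    At 3: ◇r requires r at some successor in {3}.
      r holds at 3, so ◇r is true at 3.
Satisfying worlds: {0, 2, 3, 4, 5}

0, 2, 3, 4, 5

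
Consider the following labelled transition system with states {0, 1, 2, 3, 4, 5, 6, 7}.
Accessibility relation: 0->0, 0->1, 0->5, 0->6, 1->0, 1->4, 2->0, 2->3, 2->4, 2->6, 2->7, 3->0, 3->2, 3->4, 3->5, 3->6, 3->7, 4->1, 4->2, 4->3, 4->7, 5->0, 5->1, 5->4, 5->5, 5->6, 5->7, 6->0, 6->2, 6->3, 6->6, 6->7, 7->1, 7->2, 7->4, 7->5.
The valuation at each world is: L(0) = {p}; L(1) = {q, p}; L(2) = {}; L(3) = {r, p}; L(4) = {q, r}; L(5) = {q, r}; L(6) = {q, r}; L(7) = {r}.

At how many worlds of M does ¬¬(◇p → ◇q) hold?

8

Recall that ◇ψ holds at a world iff ψ holds at some accessible world.
Let φ = ¬¬(◇p → ◇q). Evaluate φ at each world:
  0 (successors {0, 1, 5, 6}): φ is true.
  1 (successors {0, 4}): φ is true.
  2 (successors {0, 3, 4, 6, 7}): φ is true.
  3 (successors {0, 2, 4, 5, 6, 7}): φ is true.
  4 (successors {1, 2, 3, 7}): φ is true.
  5 (successors {0, 1, 4, 5, 6, 7}): φ is true.
  6 (successors {0, 2, 3, 6, 7}): φ is true.
  7 (successors {1, 2, 4, 5}): φ is true.
For instance, at 3:
  At 3: ¬(◇p → ◇q) is false, so ¬¬(◇p → ◇q) is true.
    At 3: ◇p → ◇q is true, so ¬(◇p → ◇q) is false.
      At 3: ◇p is true, ◇q is true, so ◇p → ◇q is true.
Satisfying worlds: {0, 1, 2, 3, 4, 5, 6, 7}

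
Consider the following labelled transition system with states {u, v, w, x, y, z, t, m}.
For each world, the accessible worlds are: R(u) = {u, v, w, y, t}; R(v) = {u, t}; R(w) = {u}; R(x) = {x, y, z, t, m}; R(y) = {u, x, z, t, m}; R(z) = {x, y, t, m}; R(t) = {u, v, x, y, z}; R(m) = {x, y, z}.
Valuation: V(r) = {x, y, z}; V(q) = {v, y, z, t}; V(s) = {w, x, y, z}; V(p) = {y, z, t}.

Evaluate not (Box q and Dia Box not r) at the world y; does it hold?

Yes

At y: Box q and Dia Box not r is false, so not (Box q and Dia Box not r) is true.
  At y: Box q is false, Dia Box not r is false, so Box q and Dia Box not r is false.
    At y: Box q requires q at every successor {u, x, z, t, m}.
      q fails at u, so Box q is false at y.
    At y: Dia Box not r requires Box not r at some successor in {u, x, z, t, m}.
      At u: Box not r is false.
      At x: Box not r is false.
      At z: Box not r is false.
      At t: Box not r is false.
      At m: Box not r is false.
    So Dia Box not r is false at y.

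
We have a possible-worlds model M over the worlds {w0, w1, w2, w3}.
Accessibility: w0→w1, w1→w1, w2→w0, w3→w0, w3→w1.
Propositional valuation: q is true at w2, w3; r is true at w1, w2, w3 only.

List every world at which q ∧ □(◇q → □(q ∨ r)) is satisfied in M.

w2, w3

Let φ = q ∧ □(◇q → □(q ∨ r)). Evaluate φ at each world:
  w0 (successors {w1}): φ is false.
  w1 (successors {w1}): φ is false.
  w2 (successors {w0}): φ is true.
  w3 (successors {w0, w1}): φ is true.
For instance, at w1:
  At w1: q is false, □(◇q → □(q ∨ r)) is true, so q ∧ □(◇q → □(q ∨ r)) is false.
    At w1: □(◇q → □(q ∨ r)) requires ◇q → □(q ∨ r) at every successor {w1}.
      At w1: ◇q → □(q ∨ r) is true.
    So □(◇q → □(q ∨ r)) is true at w1.
Satisfying worlds: {w2, w3}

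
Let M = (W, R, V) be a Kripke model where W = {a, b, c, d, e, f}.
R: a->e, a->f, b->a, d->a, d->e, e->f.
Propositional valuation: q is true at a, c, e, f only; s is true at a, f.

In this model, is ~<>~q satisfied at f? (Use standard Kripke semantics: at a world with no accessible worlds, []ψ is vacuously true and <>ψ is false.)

Recall that <>ψ holds at a world iff ψ holds at some accessible world.
At f: <>~q is false, so ~<>~q is true.
  At f: no accessible worlds, so <>~q is false.

Yes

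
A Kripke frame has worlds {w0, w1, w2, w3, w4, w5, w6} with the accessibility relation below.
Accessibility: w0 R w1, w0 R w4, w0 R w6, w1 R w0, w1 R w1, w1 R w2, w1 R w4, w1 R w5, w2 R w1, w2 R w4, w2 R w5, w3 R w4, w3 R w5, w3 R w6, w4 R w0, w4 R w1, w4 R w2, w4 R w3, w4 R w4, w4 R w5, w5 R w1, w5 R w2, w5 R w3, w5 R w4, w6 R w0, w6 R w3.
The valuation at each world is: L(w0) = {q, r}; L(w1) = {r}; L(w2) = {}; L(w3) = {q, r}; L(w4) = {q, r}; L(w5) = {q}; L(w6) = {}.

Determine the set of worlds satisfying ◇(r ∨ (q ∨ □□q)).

Let φ = ◇(r ∨ (q ∨ □□q)). Evaluate φ at each world:
  w0 (successors {w1, w4, w6}): φ is true.
  w1 (successors {w0, w1, w2, w4, w5}): φ is true.
  w2 (successors {w1, w4, w5}): φ is true.
  w3 (successors {w4, w5, w6}): φ is true.
  w4 (successors {w0, w1, w2, w3, w4, w5}): φ is true.
  w5 (successors {w1, w2, w3, w4}): φ is true.
  w6 (successors {w0, w3}): φ is true.
For instance, at w0:
  At w0: ◇(r ∨ (q ∨ □□q)) requires r ∨ (q ∨ □□q) at some successor in {w1, w4, w6}.
    r ∨ (q ∨ □□q) holds at w1, so ◇(r ∨ (q ∨ □□q)) is true at w0.
      At w1: r is true, q ∨ □□q is false, so r ∨ (q ∨ □□q) is true.
Satisfying worlds: {w0, w1, w2, w3, w4, w5, w6}

w0, w1, w2, w3, w4, w5, w6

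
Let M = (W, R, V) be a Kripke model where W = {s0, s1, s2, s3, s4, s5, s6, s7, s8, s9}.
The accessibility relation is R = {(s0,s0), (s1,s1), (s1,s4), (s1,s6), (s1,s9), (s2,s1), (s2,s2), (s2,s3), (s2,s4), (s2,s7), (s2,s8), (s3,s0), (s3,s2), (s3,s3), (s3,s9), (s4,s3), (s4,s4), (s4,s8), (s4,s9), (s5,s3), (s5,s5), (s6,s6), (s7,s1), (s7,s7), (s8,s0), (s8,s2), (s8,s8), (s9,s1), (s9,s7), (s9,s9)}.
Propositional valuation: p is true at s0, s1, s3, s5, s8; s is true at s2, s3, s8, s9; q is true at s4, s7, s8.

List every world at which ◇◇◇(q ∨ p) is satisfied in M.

s0, s1, s2, s3, s4, s5, s7, s8, s9

Let φ = ◇◇◇(q ∨ p). Evaluate φ at each world:
  s0 (successors {s0}): φ is true.
  s1 (successors {s1, s4, s6, s9}): φ is true.
  s2 (successors {s1, s2, s3, s4, s7, s8}): φ is true.
  s3 (successors {s0, s2, s3, s9}): φ is true.
  s4 (successors {s3, s4, s8, s9}): φ is true.
  s5 (successors {s3, s5}): φ is true.
  s6 (successors {s6}): φ is false.
  s7 (successors {s1, s7}): φ is true.
  s8 (successors {s0, s2, s8}): φ is true.
  s9 (successors {s1, s7, s9}): φ is true.
For instance, at s4:
  At s4: ◇◇◇(q ∨ p) requires ◇◇(q ∨ p) at some successor in {s3, s4, s8, s9}.
    ◇◇(q ∨ p) holds at s3, so ◇◇◇(q ∨ p) is true at s4.
      At s3: ◇◇(q ∨ p) requires ◇(q ∨ p) at some successor in {s0, s2, s3, s9}.
        ◇(q ∨ p) holds at s0, so ◇◇(q ∨ p) is true at s3.
Satisfying worlds: {s0, s1, s2, s3, s4, s5, s7, s8, s9}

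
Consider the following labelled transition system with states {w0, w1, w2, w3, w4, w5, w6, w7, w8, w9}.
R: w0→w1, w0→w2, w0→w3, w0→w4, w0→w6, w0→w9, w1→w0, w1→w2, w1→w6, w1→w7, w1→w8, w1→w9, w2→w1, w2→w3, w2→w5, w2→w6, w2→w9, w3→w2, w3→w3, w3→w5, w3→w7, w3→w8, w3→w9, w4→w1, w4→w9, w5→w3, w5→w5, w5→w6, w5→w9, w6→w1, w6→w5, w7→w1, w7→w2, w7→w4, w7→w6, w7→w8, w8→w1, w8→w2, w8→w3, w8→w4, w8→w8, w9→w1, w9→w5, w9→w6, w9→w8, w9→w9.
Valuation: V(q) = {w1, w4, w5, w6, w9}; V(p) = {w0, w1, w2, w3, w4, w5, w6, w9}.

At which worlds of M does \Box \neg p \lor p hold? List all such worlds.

Recall that \Box ψ holds at a world iff ψ holds at every accessible world, and \Diamond ψ holds iff ψ holds at some accessible world.
Let φ = \Box \neg p \lor p. Evaluate φ at each world:
  w0 (successors {w1, w2, w3, w4, w6, w9}): φ is true.
  w1 (successors {w0, w2, w6, w7, w8, w9}): φ is true.
  w2 (successors {w1, w3, w5, w6, w9}): φ is true.
  w3 (successors {w2, w3, w5, w7, w8, w9}): φ is true.
  w4 (successors {w1, w9}): φ is true.
  w5 (successors {w3, w5, w6, w9}): φ is true.
  w6 (successors {w1, w5}): φ is true.
  w7 (successors {w1, w2, w4, w6, w8}): φ is false.
  w8 (successors {w1, w2, w3, w4, w8}): φ is false.
  w9 (successors {w1, w5, w6, w8, w9}): φ is true.
For instance, at w5:
  At w5: \Box \neg p is false, p is true, so \Box \neg p \lor p is true.
    At w5: \Box \neg p requires \neg p at every successor {w3, w5, w6, w9}.
      \neg p fails at w3, so \Box \neg p is false at w5.
Satisfying worlds: {w0, w1, w2, w3, w4, w5, w6, w9}

w0, w1, w2, w3, w4, w5, w6, w9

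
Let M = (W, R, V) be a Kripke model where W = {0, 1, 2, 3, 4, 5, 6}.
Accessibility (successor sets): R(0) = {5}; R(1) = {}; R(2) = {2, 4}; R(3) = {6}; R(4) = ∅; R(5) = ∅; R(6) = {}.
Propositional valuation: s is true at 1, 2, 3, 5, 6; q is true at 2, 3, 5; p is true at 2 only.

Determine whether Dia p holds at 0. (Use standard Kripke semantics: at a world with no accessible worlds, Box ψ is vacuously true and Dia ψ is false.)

At 0: Dia p requires p at some successor in {5}.
  At 5: p is false.
So Dia p is false at 0.

No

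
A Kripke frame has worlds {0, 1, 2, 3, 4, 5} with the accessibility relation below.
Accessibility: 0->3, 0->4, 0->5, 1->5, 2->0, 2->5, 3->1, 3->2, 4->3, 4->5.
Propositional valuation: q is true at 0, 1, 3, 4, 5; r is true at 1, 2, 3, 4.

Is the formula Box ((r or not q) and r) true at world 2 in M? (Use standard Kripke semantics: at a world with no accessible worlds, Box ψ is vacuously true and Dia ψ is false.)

At 2: Box ((r or not q) and r) requires (r or not q) and r at every successor {0, 5}.
  (r or not q) and r fails at 0, so Box ((r or not q) and r) is false at 2.

No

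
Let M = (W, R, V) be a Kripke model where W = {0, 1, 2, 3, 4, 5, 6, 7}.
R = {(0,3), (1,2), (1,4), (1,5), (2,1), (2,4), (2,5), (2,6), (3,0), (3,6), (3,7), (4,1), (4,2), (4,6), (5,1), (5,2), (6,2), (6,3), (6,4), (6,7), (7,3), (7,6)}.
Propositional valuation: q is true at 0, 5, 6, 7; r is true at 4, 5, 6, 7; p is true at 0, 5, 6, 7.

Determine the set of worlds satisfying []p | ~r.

Recall that []ψ holds at a world iff ψ holds at every accessible world, and <>ψ holds iff ψ holds at some accessible world.
Let φ = []p | ~r. Evaluate φ at each world:
  0 (successors {3}): φ is true.
  1 (successors {2, 4, 5}): φ is true.
  2 (successors {1, 4, 5, 6}): φ is true.
  3 (successors {0, 6, 7}): φ is true.
  4 (successors {1, 2, 6}): φ is false.
  5 (successors {1, 2}): φ is false.
  6 (successors {2, 3, 4, 7}): φ is false.
  7 (successors {3, 6}): φ is false.
For instance, at 4:
  At 4: []p is false, ~r is false, so []p | ~r is false.
    At 4: []p requires p at every successor {1, 2, 6}.
      p fails at 1, so []p is false at 4.
Satisfying worlds: {0, 1, 2, 3}

0, 1, 2, 3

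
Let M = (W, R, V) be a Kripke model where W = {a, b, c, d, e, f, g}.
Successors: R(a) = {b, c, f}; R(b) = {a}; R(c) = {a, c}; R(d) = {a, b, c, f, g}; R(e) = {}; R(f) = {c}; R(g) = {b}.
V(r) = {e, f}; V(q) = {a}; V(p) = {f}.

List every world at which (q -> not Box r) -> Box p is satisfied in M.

e

Let φ = (q -> not Box r) -> Box p. Evaluate φ at each world:
  a (successors {b, c, f}): φ is false.
  b (successors {a}): φ is false.
  c (successors {a, c}): φ is false.
  d (successors {a, b, c, f, g}): φ is false.
  e (successors ∅): φ is true.
  f (successors {c}): φ is false.
  g (successors {b}): φ is false.
For instance, at c:
  At c: q -> not Box r is true, Box p is false, so (q -> not Box r) -> Box p is false.
    At c: q is false, not Box r is true, so q -> not Box r is true.
      At c: Box r is false, so not Box r is true.
    At c: Box p requires p at every successor {a, c}.
      p fails at a, so Box p is false at c.
Satisfying worlds: {e}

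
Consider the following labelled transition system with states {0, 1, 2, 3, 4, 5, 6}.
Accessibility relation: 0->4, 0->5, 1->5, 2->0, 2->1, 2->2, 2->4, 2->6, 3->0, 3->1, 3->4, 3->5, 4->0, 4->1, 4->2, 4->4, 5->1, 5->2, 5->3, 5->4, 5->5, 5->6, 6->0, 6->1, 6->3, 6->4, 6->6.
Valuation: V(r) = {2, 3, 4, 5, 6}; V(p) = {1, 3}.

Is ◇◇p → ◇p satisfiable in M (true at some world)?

Recall that ◇ψ holds at a world iff ψ holds at some accessible world.
Let φ = ◇◇p → ◇p. Evaluate φ at each world:
  0 (successors {4, 5}): φ is false.
  1 (successors {5}): φ is false.
  2 (successors {0, 1, 2, 4, 6}): φ is true.
  3 (successors {0, 1, 4, 5}): φ is true.
  4 (successors {0, 1, 2, 4}): φ is true.
  5 (successors {1, 2, 3, 4, 5, 6}): φ is true.
  6 (successors {0, 1, 3, 4, 6}): φ is true.
Detail at 2 (witness):
  At 2: ◇◇p is true, ◇p is true, so ◇◇p → ◇p is true.
    At 2: ◇◇p requires ◇p at some successor in {0, 1, 2, 4, 6}.
      ◇p holds at 2, so ◇◇p is true at 2.
    At 2: ◇p requires p at some successor in {0, 1, 2, 4, 6}.
      p holds at 1, so ◇p is true at 2.

Yes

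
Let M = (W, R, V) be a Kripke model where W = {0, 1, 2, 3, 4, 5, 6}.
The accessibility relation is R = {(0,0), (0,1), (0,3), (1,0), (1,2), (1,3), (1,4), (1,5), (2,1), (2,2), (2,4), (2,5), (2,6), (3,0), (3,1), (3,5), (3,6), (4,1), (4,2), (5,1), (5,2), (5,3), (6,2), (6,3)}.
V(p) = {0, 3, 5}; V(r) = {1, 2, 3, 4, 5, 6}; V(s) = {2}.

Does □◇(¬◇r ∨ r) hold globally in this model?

Yes

Let φ = □◇(¬◇r ∨ r). Evaluate φ at each world:
  0 (successors {0, 1, 3}): φ is true.
  1 (successors {0, 2, 3, 4, 5}): φ is true.
  2 (successors {1, 2, 4, 5, 6}): φ is true.
  3 (successors {0, 1, 5, 6}): φ is true.
  4 (successors {1, 2}): φ is true.
  5 (successors {1, 2, 3}): φ is true.
  6 (successors {2, 3}): φ is true.
For instance, at 0:
  At 0: □◇(¬◇r ∨ r) requires ◇(¬◇r ∨ r) at every successor {0, 1, 3}.
      At 0: ◇(¬◇r ∨ r) requires ¬◇r ∨ r at some successor in {0, 1, 3}.
        ¬◇r ∨ r holds at 1, so ◇(¬◇r ∨ r) is true at 0.
      At 1: ◇(¬◇r ∨ r) requires ¬◇r ∨ r at some successor in {0, 2, 3, 4, 5}.
        ¬◇r ∨ r holds at 2, so ◇(¬◇r ∨ r) is true at 1.
      At 3: ◇(¬◇r ∨ r) requires ¬◇r ∨ r at some successor in {0, 1, 5, 6}.
        ¬◇r ∨ r holds at 1, so ◇(¬◇r ∨ r) is true at 3.
  So □◇(¬◇r ∨ r) is true at 0.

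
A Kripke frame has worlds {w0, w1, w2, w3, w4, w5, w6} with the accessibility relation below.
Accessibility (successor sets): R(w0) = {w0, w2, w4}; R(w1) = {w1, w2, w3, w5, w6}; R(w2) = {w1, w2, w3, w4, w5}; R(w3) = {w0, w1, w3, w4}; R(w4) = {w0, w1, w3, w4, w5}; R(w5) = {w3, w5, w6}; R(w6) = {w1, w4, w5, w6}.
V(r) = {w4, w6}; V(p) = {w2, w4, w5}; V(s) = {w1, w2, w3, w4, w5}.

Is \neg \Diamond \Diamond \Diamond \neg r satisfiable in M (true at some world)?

No

Recall that \Diamond ψ holds at a world iff ψ holds at some accessible world.
Let φ = \neg \Diamond \Diamond \Diamond \neg r. Evaluate φ at each world:
  w0 (successors {w0, w2, w4}): φ is false.
  w1 (successors {w1, w2, w3, w5, w6}): φ is false.
  w2 (successors {w1, w2, w3, w4, w5}): φ is false.
  w3 (successors {w0, w1, w3, w4}): φ is false.
  w4 (successors {w0, w1, w3, w4, w5}): φ is false.
  w5 (successors {w3, w5, w6}): φ is false.
  w6 (successors {w1, w4, w5, w6}): φ is false.
For instance, at w1:
  At w1: \Diamond \Diamond \Diamond \neg r is true, so \neg \Diamond \Diamond \Diamond \neg r is false.
    At w1: \Diamond \Diamond \Diamond \neg r requires \Diamond \Diamond \neg r at some successor in {w1, w2, w3, w5, w6}.
      \Diamond \Diamond \neg r holds at w1, so \Diamond \Diamond \Diamond \neg r is true at w1.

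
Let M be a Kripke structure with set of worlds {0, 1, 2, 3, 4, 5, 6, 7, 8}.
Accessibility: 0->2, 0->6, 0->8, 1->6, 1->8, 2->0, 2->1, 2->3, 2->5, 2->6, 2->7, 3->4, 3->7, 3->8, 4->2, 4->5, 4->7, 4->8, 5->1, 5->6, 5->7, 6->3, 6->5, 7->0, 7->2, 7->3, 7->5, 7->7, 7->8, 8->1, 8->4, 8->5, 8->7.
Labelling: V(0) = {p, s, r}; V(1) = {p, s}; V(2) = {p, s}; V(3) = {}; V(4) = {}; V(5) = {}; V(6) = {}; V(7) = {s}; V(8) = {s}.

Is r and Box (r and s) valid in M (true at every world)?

No

Let φ = r and Box (r and s). Evaluate φ at each world:
  0 (successors {2, 6, 8}): φ is false.
  1 (successors {6, 8}): φ is false.
  2 (successors {0, 1, 3, 5, 6, 7}): φ is false.
  3 (successors {4, 7, 8}): φ is false.
  4 (successors {2, 5, 7, 8}): φ is false.
  5 (successors {1, 6, 7}): φ is false.
  6 (successors {3, 5}): φ is false.
  7 (successors {0, 2, 3, 5, 7, 8}): φ is false.
  8 (successors {1, 4, 5, 7}): φ is false.
Detail at 0 (counterexample):
  At 0: r is true, Box (r and s) is false, so r and Box (r and s) is false.
    At 0: Box (r and s) requires r and s at every successor {2, 6, 8}.
      r and s fails at 2, so Box (r and s) is false at 0.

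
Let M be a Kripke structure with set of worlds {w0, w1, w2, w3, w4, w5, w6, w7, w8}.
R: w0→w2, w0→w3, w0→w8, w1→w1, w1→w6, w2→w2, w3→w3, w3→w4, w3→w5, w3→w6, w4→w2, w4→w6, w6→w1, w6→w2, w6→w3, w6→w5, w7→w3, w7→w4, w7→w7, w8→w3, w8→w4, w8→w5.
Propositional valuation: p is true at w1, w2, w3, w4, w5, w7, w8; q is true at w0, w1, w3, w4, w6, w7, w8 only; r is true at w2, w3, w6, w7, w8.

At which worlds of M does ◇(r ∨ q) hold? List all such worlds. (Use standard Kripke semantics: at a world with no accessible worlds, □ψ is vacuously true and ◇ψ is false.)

w0, w1, w2, w3, w4, w6, w7, w8

Let φ = ◇(r ∨ q). Evaluate φ at each world:
  w0 (successors {w2, w3, w8}): φ is true.
  w1 (successors {w1, w6}): φ is true.
  w2 (successors {w2}): φ is true.
  w3 (successors {w3, w4, w5, w6}): φ is true.
  w4 (successors {w2, w6}): φ is true.
  w5 (successors ∅): φ is false.
  w6 (successors {w1, w2, w3, w5}): φ is true.
  w7 (successors {w3, w4, w7}): φ is true.
  w8 (successors {w3, w4, w5}): φ is true.
For instance, at w4:
  At w4: ◇(r ∨ q) requires r ∨ q at some successor in {w2, w6}.
    r ∨ q holds at w2, so ◇(r ∨ q) is true at w4.
Satisfying worlds: {w0, w1, w2, w3, w4, w6, w7, w8}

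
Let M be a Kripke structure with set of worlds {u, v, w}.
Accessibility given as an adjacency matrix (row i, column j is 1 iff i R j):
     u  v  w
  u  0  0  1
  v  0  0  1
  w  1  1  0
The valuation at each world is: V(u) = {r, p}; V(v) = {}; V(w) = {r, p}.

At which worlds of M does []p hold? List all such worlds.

Recall that []ψ holds at a world iff ψ holds at every accessible world, and <>ψ holds iff ψ holds at some accessible world.
Let φ = []p. Evaluate φ at each world:
  u (successors {w}): φ is true.
  v (successors {w}): φ is true.
  w (successors {u, v}): φ is false.
For instance, at u:
  At u: []p requires p at every successor {w}.
    At w: p is true.
  So []p is true at u.
Satisfying worlds: {u, v}

u, v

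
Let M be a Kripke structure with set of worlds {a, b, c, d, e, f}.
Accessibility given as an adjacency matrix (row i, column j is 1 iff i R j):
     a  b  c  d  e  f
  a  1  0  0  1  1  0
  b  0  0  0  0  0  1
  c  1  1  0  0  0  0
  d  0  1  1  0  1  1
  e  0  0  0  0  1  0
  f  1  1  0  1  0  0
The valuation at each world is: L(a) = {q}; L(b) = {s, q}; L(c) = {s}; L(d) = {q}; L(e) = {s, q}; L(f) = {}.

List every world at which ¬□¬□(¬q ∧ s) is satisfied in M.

none

Let φ = ¬□¬□(¬q ∧ s). Evaluate φ at each world:
  a (successors {a, d, e}): φ is false.
  b (successors {f}): φ is false.
  c (successors {a, b}): φ is false.
  d (successors {b, c, e, f}): φ is false.
  e (successors {e}): φ is false.
  f (successors {a, b, d}): φ is false.
For instance, at c:
  At c: □¬□(¬q ∧ s) is true, so ¬□¬□(¬q ∧ s) is false.
    At c: □¬□(¬q ∧ s) requires ¬□(¬q ∧ s) at every successor {a, b}.
      At a: ¬□(¬q ∧ s) is true.
      At b: ¬□(¬q ∧ s) is true.
    So □¬□(¬q ∧ s) is true at c.
Satisfying worlds: none.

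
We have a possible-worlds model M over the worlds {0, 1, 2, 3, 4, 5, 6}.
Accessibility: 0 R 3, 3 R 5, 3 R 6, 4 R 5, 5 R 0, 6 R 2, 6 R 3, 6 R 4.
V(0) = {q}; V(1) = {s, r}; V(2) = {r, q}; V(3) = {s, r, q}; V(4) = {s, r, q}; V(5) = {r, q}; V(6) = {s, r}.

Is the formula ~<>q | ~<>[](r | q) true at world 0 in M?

At 0: ~<>q is false, ~<>[](r | q) is false, so ~<>q | ~<>[](r | q) is false.
  At 0: <>q is true, so ~<>q is false.
    At 0: <>q requires q at some successor in {3}.
      q holds at 3, so <>q is true at 0.
  At 0: <>[](r | q) is true, so ~<>[](r | q) is false.
    At 0: <>[](r | q) requires [](r | q) at some successor in {3}.
      [](r | q) holds at 3, so <>[](r | q) is true at 0.

No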